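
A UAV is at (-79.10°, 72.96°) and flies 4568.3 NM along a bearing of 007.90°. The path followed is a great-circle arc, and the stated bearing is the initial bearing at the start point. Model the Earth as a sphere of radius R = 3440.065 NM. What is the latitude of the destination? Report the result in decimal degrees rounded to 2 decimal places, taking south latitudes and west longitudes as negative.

latitude -3.11°

The arc subtends δ = 4568.3/3440.065 = 1.327969 rad at the centre.
Start latitude φ₁ = -1.380555 rad; initial bearing θ = 0.137881 rad.
sin φ₂ = sin φ₁ cos δ + cos φ₁ sin δ cos θ = (-0.981959)(0.240448) + (0.189095)(0.970662)(0.990509) = -0.054304
φ₂ = asin(-0.054304) = -0.054331 rad = -3.11°.
Then Δλ = atan2(0.025228, 0.187124) = 0.134010 rad, from sin θ sin δ cos φ₁ over cos δ − sin φ₁ sin φ₂.
Hence λ₂ = 72.96° + 7.68° = 80.64°.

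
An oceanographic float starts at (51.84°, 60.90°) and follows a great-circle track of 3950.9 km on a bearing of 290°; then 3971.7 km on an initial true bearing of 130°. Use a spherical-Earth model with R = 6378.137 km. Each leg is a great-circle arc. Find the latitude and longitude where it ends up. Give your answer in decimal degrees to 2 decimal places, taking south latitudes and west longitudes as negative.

latitude 22.17°, longitude 32.20°

Apply the spherical direct solution leg by leg, carrying full precision between legs.
Leg 1: from (51.84°, 60.90°), δ = 3950.9/6378.137 = 0.619444 rad, θ = 290° → φ = 49.72°, λ = 3.35°.
Leg 2: from (49.72°, 3.35°), δ = 3971.7/6378.137 = 0.622705 rad, θ = 130° → φ = 22.17°, λ = 32.20°.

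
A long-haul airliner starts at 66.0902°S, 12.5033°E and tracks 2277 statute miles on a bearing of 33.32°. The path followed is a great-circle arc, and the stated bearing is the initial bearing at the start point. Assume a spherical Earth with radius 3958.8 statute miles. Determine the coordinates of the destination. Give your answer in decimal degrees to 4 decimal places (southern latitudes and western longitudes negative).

latitude -35.6518°, longitude 34.0797°

δ = 2277/3958.8 = 0.575174 rad (32.9551°).
Start latitude φ₁ = -1.153492 rad; initial bearing θ = 0.581544 rad.
Applying the spherical law of cosines for sides, sin φ₂ = sin φ₁ cos δ + cos φ₁ sin δ cos θ = -0.582858, so φ₂ = -35.6518°.
Δλ = atan2( sin θ sin δ cos φ₁ , cos δ − sin φ₁ sin φ₂ ) = atan2(0.121110, 0.306258) = 0.376579 rad = 21.5764°.
Hence λ₂ = 12.5033° + 21.5764° = 34.0797°.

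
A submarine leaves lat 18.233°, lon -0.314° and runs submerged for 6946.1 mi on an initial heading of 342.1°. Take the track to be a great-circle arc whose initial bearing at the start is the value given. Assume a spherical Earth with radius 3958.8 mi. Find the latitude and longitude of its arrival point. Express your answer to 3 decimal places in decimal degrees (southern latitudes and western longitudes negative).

Central angle δ = d/R = 1.754597 rad.
Converting: φ₁ = 0.318226 rad, θ = 5.970771 rad.
Applying the spherical law of cosines for sides, sin φ₂ = sin φ₁ cos δ + cos φ₁ sin δ cos θ = 0.831408, so φ₂ = 56.244°.
Δλ = atan2( sin θ sin δ cos φ₁ , cos δ − sin φ₁ sin φ₂ ) = atan2(-0.287008, -0.442901) = -2.566612 rad = -147.056°.
λ₂ = -0.314° + -147.056° = -147.370°.

latitude 56.244°, longitude -147.370°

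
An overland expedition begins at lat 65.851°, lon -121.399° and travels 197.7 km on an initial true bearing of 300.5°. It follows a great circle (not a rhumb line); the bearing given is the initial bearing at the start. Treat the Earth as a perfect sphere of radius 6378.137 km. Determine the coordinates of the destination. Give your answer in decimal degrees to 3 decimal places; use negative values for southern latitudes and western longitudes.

latitude 66.705°, longitude -125.271°

Angular distance δ = d/R = 197.7 / 6378.137 = 0.030997 rad.
Start latitude φ₁ = 1.149317 rad; initial bearing θ = 5.244714 rad.
Applying the spherical law of cosines for sides, sin φ₂ = sin φ₁ cos δ + cos φ₁ sin δ cos θ = 0.918481, so φ₂ = 66.705°.
Δλ = atan2( sin θ sin δ cos φ₁ , cos δ − sin φ₁ sin φ₂ ) = atan2(-0.010925, 0.161419) = -0.067575 rad = -3.872°.
λ₂ = -121.399° + -3.872° = -125.271°.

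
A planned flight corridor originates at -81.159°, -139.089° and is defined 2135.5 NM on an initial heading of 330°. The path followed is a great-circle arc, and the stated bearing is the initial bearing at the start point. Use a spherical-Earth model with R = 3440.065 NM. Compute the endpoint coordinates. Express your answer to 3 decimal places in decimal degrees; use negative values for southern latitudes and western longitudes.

latitude -46.581°, longitude -164.121°

Central angle δ = d/R = 0.620773 rad.
Converting: φ₁ = -1.416492 rad, θ = 5.759587 rad.
Destination latitude: φ₂ = arcsin( sin φ₁ cos δ + cos φ₁ sin δ cos θ ) = arcsin(-0.726344) = -46.581°.
For the longitude increment, Δλ = atan2( sin θ sin δ cos φ₁, cos δ − sin φ₁ sin φ₂ ) = atan2(-0.044699, 0.095715) = -25.032°.
Hence λ₂ = -139.089° + -25.032° = -164.121°.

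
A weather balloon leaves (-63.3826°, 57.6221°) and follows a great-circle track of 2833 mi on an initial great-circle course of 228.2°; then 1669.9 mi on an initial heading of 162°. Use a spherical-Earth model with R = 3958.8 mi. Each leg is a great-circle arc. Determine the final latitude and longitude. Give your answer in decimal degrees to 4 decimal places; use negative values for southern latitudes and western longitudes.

latitude -80.3558°, longitude 10.4999°

Apply the spherical direct solution leg by leg, carrying full precision between legs.
Leg 1: from (-63.3826°, 57.6221°), δ = 2833/3958.8 = 0.715621 rad, θ = 228.2° → φ = -60.5317°, λ = -38.5433°.
Leg 2: from (-60.5317°, -38.5433°), δ = 1669.9/3958.8 = 0.421820 rad, θ = 162° → φ = -80.3558°, λ = 10.4999°.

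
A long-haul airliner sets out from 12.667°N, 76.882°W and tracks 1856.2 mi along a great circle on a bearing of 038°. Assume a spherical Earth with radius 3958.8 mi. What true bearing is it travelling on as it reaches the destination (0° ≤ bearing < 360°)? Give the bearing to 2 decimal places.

δ = 1856.2/3958.8 = 0.468879 rad (26.8648°).
Start latitude φ₁ = 0.221081 rad; initial bearing θ = 0.663225 rad.
sin φ₂ = sin φ₁ cos δ + cos φ₁ sin δ cos θ = (0.219284)(0.892075) + (0.975661)(0.451887)(0.788011) = 0.543043
φ₂ = asin(0.543043) = 0.574057 rad = 32.891°.
For the longitude increment, Δλ = atan2( sin θ sin δ cos φ₁, cos δ − sin φ₁ sin φ₂ ) = atan2(0.271438, 0.772994) = 19.349°.
λ₂ = λ₁ + Δλ = -57.533°.
The forward bearing on arrival equals the back-azimuth from the destination plus 180°.
Back-azimuth from P₂ (32.89°, -57.53°) to P₁ (12.67°, -76.88°), with Δλ' = λ₁ − λ₂ = -19.35°: atan2( sin Δλ' cos φ₁ , cos φ₂ sin φ₁ − sin φ₂ cos φ₁ cos Δλ' ) = 225.67°.
Final bearing = (225.67° + 180°) mod 360° = 45.67°.

final bearing 45.67°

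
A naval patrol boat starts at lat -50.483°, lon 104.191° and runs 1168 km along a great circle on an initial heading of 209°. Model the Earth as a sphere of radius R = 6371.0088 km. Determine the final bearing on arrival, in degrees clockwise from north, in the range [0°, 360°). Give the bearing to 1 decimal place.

Central angle δ = d/R = 0.183330 rad.
Converting: φ₁ = -0.881095 rad, θ = 3.647738 rad.
Destination latitude: φ₂ = arcsin( sin φ₁ cos δ + cos φ₁ sin δ cos θ ) = arcsin(-0.859966) = -59.313°.
Then Δλ = atan2(-0.056239, 0.319834) = -0.174059 rad, from sin θ sin δ cos φ₁ over cos δ − sin φ₁ sin φ₂.
λ₂ = λ₁ + Δλ = 94.218°.
The forward bearing on arrival equals the back-azimuth from the destination plus 180°.
Back-azimuth from P₂ (-59.3°, 94.2°) to P₁ (-50.5°, 104.2°), with Δλ' = λ₁ − λ₂ = 10.0°: atan2( sin Δλ' cos φ₁ , cos φ₂ sin φ₁ − sin φ₂ cos φ₁ cos Δλ' ) = 37.2°.
Final bearing = (37.2° + 180°) mod 360° = 217.2°.

final bearing 217.2°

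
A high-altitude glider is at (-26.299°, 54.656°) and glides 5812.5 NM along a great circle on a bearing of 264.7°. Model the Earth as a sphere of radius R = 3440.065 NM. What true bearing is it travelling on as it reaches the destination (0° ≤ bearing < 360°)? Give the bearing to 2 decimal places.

δ = 5812.5/3440.065 = 1.689648 rad (96.8097°).
Converting: φ₁ = -0.459004 rad, θ = 4.619887 rad.
Destination latitude: φ₂ = arcsin( sin φ₁ cos δ + cos φ₁ sin δ cos θ ) = arcsin(-0.029691) = -1.701°.
Then Δλ = atan2(-0.886364, -0.131727) = -1.718332 rad, from sin θ sin δ cos φ₁ over cos δ − sin φ₁ sin φ₂.
λ₂ = 54.656° + -98.453° = -43.797°.
The forward bearing on arrival equals the back-azimuth from the destination plus 180°.
Back-azimuth from P₂ (-1.70°, -43.80°) to P₁ (-26.30°, 54.66°), with Δλ' = λ₁ − λ₂ = 98.45°: atan2( sin Δλ' cos φ₁ , cos φ₂ sin φ₁ − sin φ₂ cos φ₁ cos Δλ' ) = 116.74°.
Final bearing = (116.74° + 180°) mod 360° = 296.74°.

final bearing 296.74°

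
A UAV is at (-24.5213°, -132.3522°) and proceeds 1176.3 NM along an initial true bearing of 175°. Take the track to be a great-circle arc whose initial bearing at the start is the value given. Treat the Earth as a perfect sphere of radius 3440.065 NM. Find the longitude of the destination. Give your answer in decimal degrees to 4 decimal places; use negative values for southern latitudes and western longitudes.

Angular distance δ = d/R = 1176.3 / 3440.065 = 0.341941 rad.
Start latitude φ₁ = -0.427977 rad; initial bearing θ = 3.054326 rad.
sin φ₂ = sin φ₁ cos δ + cos φ₁ sin δ cos θ = (-0.415031)(0.942106) + (0.909807)(0.335317)(-0.996195) = -0.694916
φ₂ = asin(-0.694916) = -0.768303 rad = -44.0205°.
For the longitude increment, Δλ = atan2( sin θ sin δ cos φ₁, cos δ − sin φ₁ sin φ₂ ) = atan2(0.026589, 0.653694) = 2.3292°.
λ₂ = λ₁ + Δλ = -130.0230°.

longitude -130.0230°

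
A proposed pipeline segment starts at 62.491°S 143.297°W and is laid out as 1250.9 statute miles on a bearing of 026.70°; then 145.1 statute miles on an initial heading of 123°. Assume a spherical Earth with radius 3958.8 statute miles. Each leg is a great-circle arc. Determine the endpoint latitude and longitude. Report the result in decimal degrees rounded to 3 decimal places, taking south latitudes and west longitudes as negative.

Apply the spherical direct solution leg by leg, carrying full precision between legs.
Leg 1: from (-62.491°, -143.297°), δ = 1250.9/3958.8 = 0.315980 rad, θ = 26.7° → φ = -45.627°, λ = -131.780°.
Leg 2: from (-45.627°, -131.780°), δ = 145.1/3958.8 = 0.036653 rad, θ = 123° → φ = -46.742°, λ = -129.210°.

latitude -46.742°, longitude -129.210°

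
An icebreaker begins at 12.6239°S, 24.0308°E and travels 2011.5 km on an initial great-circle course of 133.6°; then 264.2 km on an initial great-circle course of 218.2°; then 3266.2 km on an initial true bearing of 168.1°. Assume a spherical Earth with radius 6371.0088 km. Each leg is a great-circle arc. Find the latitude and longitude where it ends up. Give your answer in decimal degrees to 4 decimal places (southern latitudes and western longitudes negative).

Apply the spherical direct solution leg by leg, carrying full precision between legs.
Leg 1: from (-12.6239°, 24.0308°), δ = 2011.5/6371.0088 = 0.315727 rad, θ = 133.6° → φ = -24.6266°, λ = 38.3522°.
Leg 2: from (-24.6266°, 38.3522°), δ = 264.2/6371.0088 = 0.041469 rad, θ = 218.2° → φ = -26.4848°, λ = 36.7108°.
Leg 3: from (-26.4848°, 36.7108°), δ = 3266.2/6371.0088 = 0.512666 rad, θ = 168.1° → φ = -54.9068°, λ = 46.8436°.

latitude -54.9068°, longitude 46.8436°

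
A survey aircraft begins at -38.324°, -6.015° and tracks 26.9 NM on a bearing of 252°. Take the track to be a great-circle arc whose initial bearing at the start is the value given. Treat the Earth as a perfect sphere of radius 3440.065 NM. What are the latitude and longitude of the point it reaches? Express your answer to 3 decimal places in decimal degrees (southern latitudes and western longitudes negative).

Angular distance δ = d/R = 26.9 / 3440.065 = 0.007820 rad.
With φ₁ = -38.324° = -0.668880 rad and θ = 252° = 4.398230 rad:
sin φ₂ = sin φ₁ cos δ + cos φ₁ sin δ cos θ = (-0.620108)(0.999969) + (0.784517)(0.007820)(-0.309017) = -0.621984
φ₂ = asin(-0.621984) = -0.671274 rad = -38.461°.
Then Δλ = atan2(-0.005834, 0.614272) = -0.009498 rad, from sin θ sin δ cos φ₁ over cos δ − sin φ₁ sin φ₂.
λ₂ = -6.015° + -0.544° = -6.559°.

latitude -38.461°, longitude -6.559°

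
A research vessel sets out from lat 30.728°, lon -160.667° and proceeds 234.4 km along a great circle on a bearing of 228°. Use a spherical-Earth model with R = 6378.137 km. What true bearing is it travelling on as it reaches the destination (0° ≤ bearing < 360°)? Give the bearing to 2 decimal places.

δ = 234.4/6378.137 = 0.036751 rad (2.1057°).
Start latitude φ₁ = 0.536305 rad; initial bearing θ = 3.979351 rad.
Applying the spherical law of cosines for sides, sin φ₂ = sin φ₁ cos δ + cos φ₁ sin δ cos θ = 0.489484, so φ₂ = 29.307°.
Δλ = atan2( sin θ sin δ cos φ₁ , cos δ − sin φ₁ sin φ₂ ) = atan2(-0.023471, 0.749216) = -0.031318 rad = -1.794°.
Hence λ₂ = -160.667° + -1.794° = -162.461°.
The forward bearing on arrival equals the back-azimuth from the destination plus 180°.
Back-azimuth from P₂ (29.31°, -162.46°) to P₁ (30.73°, -160.67°), with Δλ' = λ₁ − λ₂ = 1.79°: atan2( sin Δλ' cos φ₁ , cos φ₂ sin φ₁ − sin φ₂ cos φ₁ cos Δλ' ) = 47.10°.
Final bearing = (47.10° + 180°) mod 360° = 227.10°.

final bearing 227.10°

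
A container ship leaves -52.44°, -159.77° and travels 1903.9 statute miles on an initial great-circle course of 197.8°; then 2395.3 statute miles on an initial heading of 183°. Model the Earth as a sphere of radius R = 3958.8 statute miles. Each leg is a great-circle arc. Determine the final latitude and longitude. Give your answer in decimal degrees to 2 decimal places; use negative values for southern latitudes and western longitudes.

Apply the spherical direct solution leg by leg, carrying full precision between legs.
Leg 1: from (-52.44°, -159.77°), δ = 1903.9/3958.8 = 0.480929 rad, θ = 197.8° → φ = -76.24°, λ = 163.75°.
Leg 2: from (-76.24°, 163.75°), δ = 2395.3/3958.8 = 0.605057 rad, θ = 183° → φ = -69.06°, λ = -11.47°.

latitude -69.06°, longitude -11.47°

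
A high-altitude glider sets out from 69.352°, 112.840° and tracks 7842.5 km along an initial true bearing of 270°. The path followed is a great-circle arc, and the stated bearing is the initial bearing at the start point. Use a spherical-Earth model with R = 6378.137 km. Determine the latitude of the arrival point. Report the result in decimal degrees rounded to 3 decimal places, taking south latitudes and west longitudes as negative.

latitude 18.248°

The arc subtends δ = 7842.5/6378.137 = 1.229591 rad at the centre.
With φ₁ = 69.352° = 1.210421 rad and θ = 270° = 4.712389 rad:
Destination latitude: φ₂ = arcsin( sin φ₁ cos δ + cos φ₁ sin δ cos θ ) = arcsin(0.313128) = 18.248°.
For the longitude increment, Δλ = atan2( sin θ sin δ cos φ₁, cos δ − sin φ₁ sin φ₂ ) = atan2(-0.332298, 0.041609) = -82.863°.
λ₂ = λ₁ + Δλ = 29.977°.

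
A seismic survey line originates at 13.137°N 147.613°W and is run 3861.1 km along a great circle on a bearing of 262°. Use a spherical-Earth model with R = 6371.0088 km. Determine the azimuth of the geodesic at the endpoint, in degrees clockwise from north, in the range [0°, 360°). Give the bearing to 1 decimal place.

final bearing 256.0°

Angular distance δ = d/R = 3861.1 / 6371.0088 = 0.606042 rad.
Converting: φ₁ = 0.229284 rad, θ = 4.572763 rad.
sin φ₂ = sin φ₁ cos δ + cos φ₁ sin δ cos θ = (0.227280)(0.821909) + (0.973829)(0.569619)(-0.139173) = 0.109603
φ₂ = asin(0.109603) = 0.109823 rad = 6.292°.
Δλ = atan2( sin θ sin δ cos φ₁ , cos δ − sin φ₁ sin φ₂ ) = atan2(-0.549313, 0.796998) = -0.603460 rad = -34.576°.
λ₂ = -147.613° + -34.576° = -182.189°, normalized to (−180°, 180°] → 177.811°.
The forward bearing on arrival equals the back-azimuth from the destination plus 180°.
Back-azimuth from P₂ (6.3°, 177.8°) to P₁ (13.1°, -147.6°), with Δλ' = λ₁ − λ₂ = -325.4°: atan2( sin Δλ' cos φ₁ , cos φ₂ sin φ₁ − sin φ₂ cos φ₁ cos Δλ' ) = 76.0°.
Final bearing = (76.0° + 180°) mod 360° = 256.0°.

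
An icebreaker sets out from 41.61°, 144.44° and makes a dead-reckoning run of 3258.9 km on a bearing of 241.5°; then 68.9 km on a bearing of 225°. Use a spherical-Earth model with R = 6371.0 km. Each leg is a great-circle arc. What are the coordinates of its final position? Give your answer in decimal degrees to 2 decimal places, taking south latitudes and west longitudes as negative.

latitude 23.42°, longitude 115.90°

Apply the spherical direct solution leg by leg, carrying full precision between legs.
Leg 1: from (41.61°, 144.44°), δ = 3258.9/6371 = 0.511521 rad, θ = 241.5° → φ = 23.85°, λ = 116.38°.
Leg 2: from (23.85°, 116.38°), δ = 68.9/6371 = 0.010815 rad, θ = 225° → φ = 23.42°, λ = 115.90°.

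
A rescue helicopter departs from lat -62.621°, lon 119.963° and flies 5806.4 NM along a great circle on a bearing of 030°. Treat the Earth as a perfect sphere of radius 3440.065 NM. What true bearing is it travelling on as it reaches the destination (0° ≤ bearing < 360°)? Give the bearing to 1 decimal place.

The arc subtends δ = 5806.4/3440.065 = 1.687875 rad at the centre.
With φ₁ = -62.621° = -1.092943 rad and θ = 30° = 0.523599 rad:
Destination latitude: φ₂ = arcsin( sin φ₁ cos δ + cos φ₁ sin δ cos θ ) = arcsin(0.499263) = 29.951°.
Δλ = atan2( sin θ sin δ cos φ₁ , cos δ − sin φ₁ sin φ₂ ) = atan2(0.228363, 0.326526) = 0.610304 rad = 34.968°.
λ₂ = λ₁ + Δλ = 154.931°.
The forward bearing on arrival equals the back-azimuth from the destination plus 180°.
Back-azimuth from P₂ (30.0°, 154.9°) to P₁ (-62.6°, 120.0°), with Δλ' = λ₁ − λ₂ = -35.0°: atan2( sin Δλ' cos φ₁ , cos φ₂ sin φ₁ − sin φ₂ cos φ₁ cos Δλ' ) = 195.4°.
Final bearing = (195.4° + 180°) mod 360° = 15.4°.

final bearing 15.4°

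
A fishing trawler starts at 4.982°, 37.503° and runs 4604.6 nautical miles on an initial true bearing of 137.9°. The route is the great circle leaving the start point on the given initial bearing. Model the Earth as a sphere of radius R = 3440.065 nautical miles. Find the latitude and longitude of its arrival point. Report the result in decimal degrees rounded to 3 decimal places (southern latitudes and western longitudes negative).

δ = 4604.6/3440.065 = 1.338521 rad (76.6916°).
Converting: φ₁ = 0.086952 rad, θ = 2.406809 rad.
Applying the spherical law of cosines for sides, sin φ₂ = sin φ₁ cos δ + cos φ₁ sin δ cos θ = -0.699332, so φ₂ = -44.373°.
Then Δλ = atan2(0.649958, 0.290924) = 1.149936 rad, from sin θ sin δ cos φ₁ over cos δ − sin φ₁ sin φ₂.
Hence λ₂ = 37.503° + 65.886° = 103.389°.

latitude -44.373°, longitude 103.389°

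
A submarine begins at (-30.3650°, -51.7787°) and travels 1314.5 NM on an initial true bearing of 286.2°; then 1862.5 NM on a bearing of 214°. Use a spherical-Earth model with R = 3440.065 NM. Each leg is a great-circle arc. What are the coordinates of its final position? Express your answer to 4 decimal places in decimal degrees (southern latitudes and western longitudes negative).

latitude -46.0843°, longitude -99.0961°

Apply the spherical direct solution leg by leg, carrying full precision between legs.
Leg 1: from (-30.3650°, -51.7787°), δ = 1314.5/3440.065 = 0.382115 rad, θ = 286.2° → φ = -22.2896°, λ = -74.5463°.
Leg 2: from (-22.2896°, -74.5463°), δ = 1862.5/3440.065 = 0.541414 rad, θ = 214° → φ = -46.0843°, λ = -99.0961°.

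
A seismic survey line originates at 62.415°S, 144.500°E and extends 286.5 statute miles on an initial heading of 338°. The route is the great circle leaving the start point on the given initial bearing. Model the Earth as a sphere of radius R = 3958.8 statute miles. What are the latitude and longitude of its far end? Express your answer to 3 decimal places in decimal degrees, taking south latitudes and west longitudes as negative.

latitude -58.535°, longitude 141.525°

The arc subtends δ = 286.5/3958.8 = 0.072370 rad at the centre.
Start latitude φ₁ = -1.089347 rad; initial bearing θ = 5.899213 rad.
Destination latitude: φ₂ = arcsin( sin φ₁ cos δ + cos φ₁ sin δ cos θ ) = arcsin(-0.852960) = -58.535°.
Δλ = atan2( sin θ sin δ cos φ₁ , cos δ − sin φ₁ sin φ₂ ) = atan2(-0.012543, 0.241383) = -0.051916 rad = -2.975°.
λ₂ = λ₁ + Δλ = 141.525°.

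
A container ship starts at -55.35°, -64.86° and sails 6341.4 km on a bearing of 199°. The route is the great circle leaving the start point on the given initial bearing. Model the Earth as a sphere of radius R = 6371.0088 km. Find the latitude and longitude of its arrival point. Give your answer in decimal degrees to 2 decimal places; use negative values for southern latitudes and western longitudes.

δ = 6341.4/6371.0088 = 0.995353 rad (57.0295°).
Converting: φ₁ = -0.966040 rad, θ = 3.473205 rad.
Applying the spherical law of cosines for sides, sin φ₂ = sin φ₁ cos δ + cos φ₁ sin δ cos θ = -0.898695, so φ₂ = -63.99°.
For the longitude increment, Δλ = atan2( sin θ sin δ cos φ₁, cos δ − sin φ₁ sin φ₂ ) = atan2(-0.155295, -0.195096) = -141.48°.
λ₂ = -64.86° + -141.48° = -206.34°, normalized to (−180°, 180°] → 153.66°.

latitude -63.99°, longitude 153.66°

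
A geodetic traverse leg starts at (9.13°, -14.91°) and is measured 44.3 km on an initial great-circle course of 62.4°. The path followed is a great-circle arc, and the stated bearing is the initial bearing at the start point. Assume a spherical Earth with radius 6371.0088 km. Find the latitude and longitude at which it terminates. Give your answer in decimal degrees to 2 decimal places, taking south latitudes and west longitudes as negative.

latitude 9.31°, longitude -14.55°

Central angle δ = d/R = 0.006953 rad.
With φ₁ = 9.13° = 0.159349 rad and θ = 62.4° = 1.089085 rad:
sin φ₂ = sin φ₁ cos δ + cos φ₁ sin δ cos θ = (0.158675)(0.999976) + (0.987331)(0.006953)(0.463296) = 0.161852
φ₂ = asin(0.161852) = 0.162567 rad = 9.31°.
Then Δλ = atan2(0.006084, 0.974294) = 0.006244 rad, from sin θ sin δ cos φ₁ over cos δ − sin φ₁ sin φ₂.
Hence λ₂ = -14.91° + 0.36° = -14.55°.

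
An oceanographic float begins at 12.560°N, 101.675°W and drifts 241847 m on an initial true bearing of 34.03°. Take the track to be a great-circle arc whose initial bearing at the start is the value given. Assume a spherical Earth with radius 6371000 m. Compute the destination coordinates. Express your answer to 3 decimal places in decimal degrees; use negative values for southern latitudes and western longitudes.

The arc subtends δ = 241847/6371000 = 0.037961 rad at the centre.
With φ₁ = 12.560° = 0.219213 rad and θ = 34.03° = 0.593936 rad:
sin φ₂ = sin φ₁ cos δ + cos φ₁ sin δ cos θ = (0.217462)(0.999280) + (0.976069)(0.037951)(0.828745) = 0.248005
φ₂ = asin(0.248005) = 0.250620 rad = 14.359°.
Δλ = atan2( sin θ sin δ cos φ₁ , cos δ − sin φ₁ sin φ₂ ) = atan2(0.020730, 0.945348) = 0.021925 rad = 1.256°.
λ₂ = -101.675° + 1.256° = -100.419°.

latitude 14.359°, longitude -100.419°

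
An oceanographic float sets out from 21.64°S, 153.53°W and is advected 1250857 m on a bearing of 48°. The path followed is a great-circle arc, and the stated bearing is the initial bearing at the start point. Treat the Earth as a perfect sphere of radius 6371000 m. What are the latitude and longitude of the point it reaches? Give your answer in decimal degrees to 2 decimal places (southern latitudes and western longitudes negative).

Angular distance δ = d/R = 1250857 / 6371000 = 0.196336 rad.
Start latitude φ₁ = -0.377689 rad; initial bearing θ = 0.837758 rad.
sin φ₂ = sin φ₁ cos δ + cos φ₁ sin δ cos θ = (-0.368774)(0.980788) + (0.929519)(0.195077)(0.669131) = -0.240357
φ₂ = asin(-0.240357) = -0.242733 rad = -13.91°.
Then Δλ = atan2(0.134753, 0.892151) = 0.149910 rad, from sin θ sin δ cos φ₁ over cos δ − sin φ₁ sin φ₂.
λ₂ = -153.53° + 8.59° = -144.94°.

latitude -13.91°, longitude -144.94°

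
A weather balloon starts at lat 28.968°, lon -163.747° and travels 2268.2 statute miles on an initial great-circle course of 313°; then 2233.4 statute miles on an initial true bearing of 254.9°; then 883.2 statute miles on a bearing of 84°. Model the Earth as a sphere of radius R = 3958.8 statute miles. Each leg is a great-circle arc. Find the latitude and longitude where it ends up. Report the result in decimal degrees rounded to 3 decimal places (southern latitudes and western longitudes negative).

latitude 31.931°, longitude 138.543°

Apply the spherical direct solution leg by leg, carrying full precision between legs.
Leg 1: from (28.968°, -163.747°), δ = 2268.2/3958.8 = 0.572951 rad, θ = 313° → φ = 46.924°, λ = 160.766°.
Leg 2: from (46.924°, 160.766°), δ = 2233.4/3958.8 = 0.564161 rad, θ = 254.9° → φ = 31.474°, λ = 123.516°.
Leg 3: from (31.474°, 123.516°), δ = 883.2/3958.8 = 0.223098 rad, θ = 84° → φ = 31.931°, λ = 138.543°.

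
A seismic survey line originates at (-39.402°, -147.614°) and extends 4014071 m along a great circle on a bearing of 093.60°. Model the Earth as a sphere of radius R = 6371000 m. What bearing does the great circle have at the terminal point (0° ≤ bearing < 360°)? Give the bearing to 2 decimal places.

The arc subtends δ = 4014071/6371000 = 0.630054 rad at the centre.
Converting: φ₁ = -0.687695 rad, θ = 1.633628 rad.
Applying the spherical law of cosines for sides, sin φ₂ = sin φ₁ cos δ + cos φ₁ sin δ cos θ = -0.541468, so φ₂ = -32.784°.
Then Δλ = atan2(0.454374, 0.464295) = 0.774599 rad, from sin θ sin δ cos φ₁ over cos δ − sin φ₁ sin φ₂.
λ₂ = -147.614° + 44.381° = -103.233°.
The forward bearing on arrival equals the back-azimuth from the destination plus 180°.
Back-azimuth from P₂ (-32.78°, -103.23°) to P₁ (-39.40°, -147.61°), with Δλ' = λ₁ − λ₂ = -44.38°: atan2( sin Δλ' cos φ₁ , cos φ₂ sin φ₁ − sin φ₂ cos φ₁ cos Δλ' ) = 246.53°.
Final bearing = (246.53° + 180°) mod 360° = 66.53°.

final bearing 66.53°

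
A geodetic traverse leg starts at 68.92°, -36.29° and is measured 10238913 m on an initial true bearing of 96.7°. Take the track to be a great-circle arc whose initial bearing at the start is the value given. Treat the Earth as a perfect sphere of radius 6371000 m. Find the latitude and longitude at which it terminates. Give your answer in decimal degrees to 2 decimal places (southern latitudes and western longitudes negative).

Central angle δ = d/R = 1.607112 rad.
Start latitude φ₁ = 1.202881 rad; initial bearing θ = 1.687733 rad.
Destination latitude: φ₂ = arcsin( sin φ₁ cos δ + cos φ₁ sin δ cos θ ) = arcsin(-0.075814) = -4.35°.
For the longitude increment, Δλ = atan2( sin θ sin δ cos φ₁, cos δ − sin φ₁ sin φ₂ ) = atan2(0.356979, 0.034432) = 84.49°.
Hence λ₂ = -36.29° + 84.49° = 48.20°.

latitude -4.35°, longitude 48.20°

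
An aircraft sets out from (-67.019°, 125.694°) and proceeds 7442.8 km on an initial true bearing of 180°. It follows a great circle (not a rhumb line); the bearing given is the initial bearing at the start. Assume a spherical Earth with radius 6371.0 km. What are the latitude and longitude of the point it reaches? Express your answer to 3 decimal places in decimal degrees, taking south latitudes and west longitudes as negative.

Angular distance δ = d/R = 7442.8 / 6371 = 1.168231 rad.
Converting: φ₁ = -1.169702 rad, θ = 3.141593 rad.
Applying the spherical law of cosines for sides, sin φ₂ = sin φ₁ cos δ + cos φ₁ sin δ cos θ = -0.719901, so φ₂ = -46.046°.
For the longitude increment, Δλ = atan2( sin θ sin δ cos φ₁, cos δ − sin φ₁ sin φ₂ ) = atan2(0.000000, -0.270986) = 180.000°.
λ₂ = 125.694° + 180.000° = 305.694°, normalized to (−180°, 180°] → -54.306°.

latitude -46.046°, longitude -54.306°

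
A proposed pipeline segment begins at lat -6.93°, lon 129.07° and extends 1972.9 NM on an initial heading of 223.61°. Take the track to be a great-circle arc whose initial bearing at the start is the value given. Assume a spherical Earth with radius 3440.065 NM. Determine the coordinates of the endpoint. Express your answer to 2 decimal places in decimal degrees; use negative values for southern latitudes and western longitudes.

The arc subtends δ = 1972.9/3440.065 = 0.573507 rad at the centre.
Start latitude φ₁ = -0.120951 rad; initial bearing θ = 3.902731 rad.
sin φ₂ = sin φ₁ cos δ + cos φ₁ sin δ cos θ = (-0.120657)(0.840004) + (0.992694)(0.542581)(-0.724051) = -0.491338
φ₂ = asin(-0.491338) = -0.513626 rad = -29.43°.
For the longitude increment, Δλ = atan2( sin θ sin δ cos φ₁, cos δ − sin φ₁ sin φ₂ ) = atan2(-0.371509, 0.780720) = -25.45°.
Hence λ₂ = 129.07° + -25.45° = 103.62°.

latitude -29.43°, longitude 103.62°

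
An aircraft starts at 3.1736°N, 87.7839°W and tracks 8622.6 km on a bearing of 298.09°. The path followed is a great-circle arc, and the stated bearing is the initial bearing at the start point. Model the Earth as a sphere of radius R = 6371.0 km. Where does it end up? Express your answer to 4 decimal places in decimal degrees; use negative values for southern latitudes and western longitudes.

latitude 28.1000°, longitude -165.3529°

Angular distance δ = d/R = 8622.6 / 6371 = 1.353414 rad.
Converting: φ₁ = 0.055390 rad, θ = 5.202652 rad.
Destination latitude: φ₂ = arcsin( sin φ₁ cos δ + cos φ₁ sin δ cos θ ) = arcsin(0.471011) = 28.1000°.
For the longitude increment, Δλ = atan2( sin θ sin δ cos φ₁, cos δ − sin φ₁ sin φ₂ ) = atan2(-0.860125, 0.189599) = -77.5690°.
λ₂ = λ₁ + Δλ = -165.3529°.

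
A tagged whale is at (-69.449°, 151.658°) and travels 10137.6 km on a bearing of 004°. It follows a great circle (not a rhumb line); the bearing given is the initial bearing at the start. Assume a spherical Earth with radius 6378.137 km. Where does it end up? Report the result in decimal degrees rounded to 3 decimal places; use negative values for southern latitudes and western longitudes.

The arc subtends δ = 10137.6/6378.137 = 1.589430 rad at the centre.
Converting: φ₁ = -1.212114 rad, θ = 0.069813 rad.
Applying the spherical law of cosines for sides, sin φ₂ = sin φ₁ cos δ + cos φ₁ sin δ cos θ = 0.367572, so φ₂ = 21.566°.
For the longitude increment, Δλ = atan2( sin θ sin δ cos φ₁, cos δ − sin φ₁ sin φ₂ ) = atan2(0.024483, 0.325547) = 4.301°.
λ₂ = λ₁ + Δλ = 155.959°.

latitude 21.566°, longitude 155.959°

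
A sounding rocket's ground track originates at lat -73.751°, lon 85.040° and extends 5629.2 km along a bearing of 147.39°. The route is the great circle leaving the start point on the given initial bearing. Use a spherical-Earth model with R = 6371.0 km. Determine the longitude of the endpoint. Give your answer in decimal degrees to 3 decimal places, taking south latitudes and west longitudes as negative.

longitude -137.903°

The arc subtends δ = 5629.2/6371 = 0.883566 rad at the centre.
Converting: φ₁ = -1.287198 rad, θ = 2.572441 rad.
Applying the spherical law of cosines for sides, sin φ₂ = sin φ₁ cos δ + cos φ₁ sin δ cos θ = -0.791257, so φ₂ = -52.303°.
Then Δλ = atan2(0.116566, -0.125251) = 2.392095 rad, from sin θ sin δ cos φ₁ over cos δ − sin φ₁ sin φ₂.
λ₂ = 85.040° + 137.057° = 222.097°, normalized to (−180°, 180°] → -137.903°.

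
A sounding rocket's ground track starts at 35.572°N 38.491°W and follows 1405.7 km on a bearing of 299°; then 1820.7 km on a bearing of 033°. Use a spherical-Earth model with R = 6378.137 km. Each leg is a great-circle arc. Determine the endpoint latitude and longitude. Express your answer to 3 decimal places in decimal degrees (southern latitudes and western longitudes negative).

Apply the spherical direct solution leg by leg, carrying full precision between legs.
Leg 1: from (35.572°, -38.491°), δ = 1405.7/6378.137 = 0.220394 rad, θ = 299° → φ = 40.833°, λ = -53.129°.
Leg 2: from (40.833°, -53.129°), δ = 1820.7/6378.137 = 0.285460 rad, θ = 33° → φ = 53.716°, λ = -38.109°.

latitude 53.716°, longitude -38.109°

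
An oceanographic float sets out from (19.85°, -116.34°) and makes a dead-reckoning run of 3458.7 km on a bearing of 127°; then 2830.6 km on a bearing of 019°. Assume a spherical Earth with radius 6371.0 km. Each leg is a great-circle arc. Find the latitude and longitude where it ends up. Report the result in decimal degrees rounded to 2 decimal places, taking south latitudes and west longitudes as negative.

Apply the spherical direct solution leg by leg, carrying full precision between legs.
Leg 1: from (19.85°, -116.34°), δ = 3458.7/6371 = 0.542882 rad, θ = 127° → φ = -0.10°, λ = -91.97°.
Leg 2: from (-0.10°, -91.97°), δ = 2830.6/6371 = 0.444294 rad, θ = 19° → φ = 23.88°, λ = -83.17°.

latitude 23.88°, longitude -83.17°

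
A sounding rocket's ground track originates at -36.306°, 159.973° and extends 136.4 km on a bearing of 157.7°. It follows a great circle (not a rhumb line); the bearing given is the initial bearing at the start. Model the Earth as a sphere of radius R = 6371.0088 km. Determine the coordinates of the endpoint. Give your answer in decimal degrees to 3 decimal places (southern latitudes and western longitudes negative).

latitude -37.440°, longitude 160.559°

The arc subtends δ = 136.4/6371.0088 = 0.021409 rad at the centre.
With φ₁ = -36.306° = -0.633659 rad and θ = 157.7° = 2.752384 rad:
sin φ₂ = sin φ₁ cos δ + cos φ₁ sin δ cos θ = (-0.592098)(0.999771) + (0.805866)(0.021408)(-0.925210) = -0.607923
φ₂ = asin(-0.607923) = -0.653443 rad = -37.440°.
Then Δλ = atan2(0.006546, 0.639821) = 0.010231 rad, from sin θ sin δ cos φ₁ over cos δ − sin φ₁ sin φ₂.
λ₂ = 159.973° + 0.586° = 160.559°.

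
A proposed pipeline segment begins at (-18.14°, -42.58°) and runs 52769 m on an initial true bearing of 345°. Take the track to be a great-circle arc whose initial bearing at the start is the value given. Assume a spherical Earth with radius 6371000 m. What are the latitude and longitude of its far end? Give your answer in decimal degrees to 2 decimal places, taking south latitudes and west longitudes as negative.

latitude -17.68°, longitude -42.71°

Central angle δ = d/R = 0.008283 rad.
Converting: φ₁ = -0.316603 rad, θ = 6.021386 rad.
sin φ₂ = sin φ₁ cos δ + cos φ₁ sin δ cos θ = (-0.311340)(0.999966) + (0.950299)(0.008283)(0.965926) = -0.303727
φ₂ = asin(-0.303727) = -0.308602 rad = -17.68°.
Δλ = atan2( sin θ sin δ cos φ₁ , cos δ − sin φ₁ sin φ₂ ) = atan2(-0.002037, 0.905404) = -0.002250 rad = -0.13°.
Hence λ₂ = -42.58° + -0.13° = -42.71°.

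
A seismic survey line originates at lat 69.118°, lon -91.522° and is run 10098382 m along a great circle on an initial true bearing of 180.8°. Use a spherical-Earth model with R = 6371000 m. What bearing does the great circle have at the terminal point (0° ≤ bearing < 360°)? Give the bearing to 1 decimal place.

final bearing 180.3°

The arc subtends δ = 10098382/6371000 = 1.585054 rad at the centre.
Converting: φ₁ = 1.206337 rad, θ = 3.155555 rad.
Applying the spherical law of cosines for sides, sin φ₂ = sin φ₁ cos δ + cos φ₁ sin δ cos θ = -0.369695, so φ₂ = -21.697°.
Δλ = atan2( sin θ sin δ cos φ₁ , cos δ − sin φ₁ sin φ₂ ) = atan2(-0.004976, 0.331154) = -0.015026 rad = -0.861°.
λ₂ = λ₁ + Δλ = -92.383°.
The forward bearing on arrival equals the back-azimuth from the destination plus 180°.
Back-azimuth from P₂ (-21.7°, -92.4°) to P₁ (69.1°, -91.5°), with Δλ' = λ₁ − λ₂ = 0.9°: atan2( sin Δλ' cos φ₁ , cos φ₂ sin φ₁ − sin φ₂ cos φ₁ cos Δλ' ) = 0.3°.
Final bearing = (0.3° + 180°) mod 360° = 180.3°.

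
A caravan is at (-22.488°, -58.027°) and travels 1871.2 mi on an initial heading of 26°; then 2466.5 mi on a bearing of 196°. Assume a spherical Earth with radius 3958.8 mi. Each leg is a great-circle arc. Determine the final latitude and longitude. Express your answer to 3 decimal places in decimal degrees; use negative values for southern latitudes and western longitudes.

latitude -32.008°, longitude -57.440°

Apply the spherical direct solution leg by leg, carrying full precision between legs.
Leg 1: from (-22.488°, -58.027°), δ = 1871.2/3958.8 = 0.472668 rad, θ = 26° → φ = 2.150°, λ = -46.507°.
Leg 2: from (2.150°, -46.507°), δ = 2466.5/3958.8 = 0.623042 rad, θ = 196° → φ = -32.008°, λ = -57.440°.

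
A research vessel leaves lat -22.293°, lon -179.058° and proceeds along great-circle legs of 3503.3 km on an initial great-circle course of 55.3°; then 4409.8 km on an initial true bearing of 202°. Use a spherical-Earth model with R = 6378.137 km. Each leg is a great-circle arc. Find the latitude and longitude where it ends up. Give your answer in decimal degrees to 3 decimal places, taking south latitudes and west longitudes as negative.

Apply the spherical direct solution leg by leg, carrying full precision between legs.
Leg 1: from (-22.293°, -179.058°), δ = 3503.3/6378.137 = 0.549267 rad, θ = 55.3° → φ = -2.783°, λ = -153.608°.
Leg 2: from (-2.783°, -153.608°), δ = 4409.8/6378.137 = 0.691393 rad, θ = 202° → φ = -38.895°, λ = -171.480°.

latitude -38.895°, longitude -171.480°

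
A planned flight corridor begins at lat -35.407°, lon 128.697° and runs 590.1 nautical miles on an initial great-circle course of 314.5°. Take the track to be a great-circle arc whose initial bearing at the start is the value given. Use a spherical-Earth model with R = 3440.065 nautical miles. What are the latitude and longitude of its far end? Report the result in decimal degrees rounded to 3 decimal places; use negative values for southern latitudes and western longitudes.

latitude -28.253°, longitude 120.752°

Central angle δ = d/R = 0.171537 rad.
Start latitude φ₁ = -0.617969 rad; initial bearing θ = 5.489060 rad.
Applying the spherical law of cosines for sides, sin φ₂ = sin φ₁ cos δ + cos φ₁ sin δ cos θ = -0.473361, so φ₂ = -28.253°.
Then Δλ = atan2(-0.099233, 0.711067) = -0.138660 rad, from sin θ sin δ cos φ₁ over cos δ − sin φ₁ sin φ₂.
λ₂ = λ₁ + Δλ = 120.752°.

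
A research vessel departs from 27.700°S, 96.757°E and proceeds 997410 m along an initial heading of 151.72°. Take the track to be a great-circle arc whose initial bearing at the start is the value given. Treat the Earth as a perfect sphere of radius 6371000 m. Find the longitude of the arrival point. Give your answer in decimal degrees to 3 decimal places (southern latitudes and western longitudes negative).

longitude 101.963°

Central angle δ = d/R = 0.156555 rad.
Converting: φ₁ = -0.483456 rad, θ = 2.648014 rad.
Destination latitude: φ₂ = arcsin( sin φ₁ cos δ + cos φ₁ sin δ cos θ ) = arcsin(-0.580727) = -35.502°.
Δλ = atan2( sin θ sin δ cos φ₁ , cos δ − sin φ₁ sin φ₂ ) = atan2(0.065404, 0.717824) = 0.090863 rad = 5.206°.
Hence λ₂ = 96.757° + 5.206° = 101.963°.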